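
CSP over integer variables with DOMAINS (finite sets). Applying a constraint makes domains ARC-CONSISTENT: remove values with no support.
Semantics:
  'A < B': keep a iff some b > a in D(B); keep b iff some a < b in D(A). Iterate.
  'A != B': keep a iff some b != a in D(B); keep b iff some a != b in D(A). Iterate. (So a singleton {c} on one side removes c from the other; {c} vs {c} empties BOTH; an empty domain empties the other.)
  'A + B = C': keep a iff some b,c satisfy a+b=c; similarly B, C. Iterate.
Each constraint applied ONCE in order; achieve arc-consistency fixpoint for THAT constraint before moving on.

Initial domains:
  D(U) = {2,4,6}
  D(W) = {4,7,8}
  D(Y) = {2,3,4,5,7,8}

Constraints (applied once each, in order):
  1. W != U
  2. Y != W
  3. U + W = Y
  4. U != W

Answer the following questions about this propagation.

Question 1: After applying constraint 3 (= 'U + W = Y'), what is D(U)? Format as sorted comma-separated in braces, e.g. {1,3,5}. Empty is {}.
Constraint 1 (W != U) on D(W)={4,7,8} D(U)={2,4,6}: no change
Constraint 2 (Y != W) on D(Y)={2,3,4,5,7,8} D(W)={4,7,8}: no change
Constraint 3 (U + W = Y) on D(U)={2,4,6} D(W)={4,7,8} D(Y)={2,3,4,5,7,8}: U {2,4,6}->{4}; W {4,7,8}->{4}; Y {2,3,4,5,7,8}->{8}
So after constraint 3: D(U) = {4}

Answer: {4}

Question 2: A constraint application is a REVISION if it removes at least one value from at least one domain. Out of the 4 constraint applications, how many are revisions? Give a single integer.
Constraint 1 (W != U) on D(W)={4,7,8} D(U)={2,4,6}: no change => not a revision
Constraint 2 (Y != W) on D(Y)={2,3,4,5,7,8} D(W)={4,7,8}: no change => not a revision
Constraint 3 (U + W = Y) on D(U)={2,4,6} D(W)={4,7,8} D(Y)={2,3,4,5,7,8}: U {2,4,6}->{4}; W {4,7,8}->{4}; Y {2,3,4,5,7,8}->{8} => REVISION
Constraint 4 (U != W) on D(U)={4} D(W)={4}: U {4}->{}; W {4}->{} => REVISION
Total revisions = 2

Answer: 2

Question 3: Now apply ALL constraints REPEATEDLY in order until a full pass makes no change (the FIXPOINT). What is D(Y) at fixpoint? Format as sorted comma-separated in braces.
Answer: {}

Derivation:
pass 0 (initial): D(Y)={2,3,4,5,7,8}
pass 1: U {2,4,6}->{}; W {4,7,8}->{}; Y {2,3,4,5,7,8}->{8}
pass 2: Y {8}->{}
pass 3: no change
Fixpoint after 3 passes: D(Y) = {}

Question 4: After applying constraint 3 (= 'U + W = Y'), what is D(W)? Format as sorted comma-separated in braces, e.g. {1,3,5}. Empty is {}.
Answer: {4}

Derivation:
Constraint 1 (W != U) on D(W)={4,7,8} D(U)={2,4,6}: no change
Constraint 2 (Y != W) on D(Y)={2,3,4,5,7,8} D(W)={4,7,8}: no change
Constraint 3 (U + W = Y) on D(U)={2,4,6} D(W)={4,7,8} D(Y)={2,3,4,5,7,8}: U {2,4,6}->{4}; W {4,7,8}->{4}; Y {2,3,4,5,7,8}->{8}
So after constraint 3: D(W) = {4}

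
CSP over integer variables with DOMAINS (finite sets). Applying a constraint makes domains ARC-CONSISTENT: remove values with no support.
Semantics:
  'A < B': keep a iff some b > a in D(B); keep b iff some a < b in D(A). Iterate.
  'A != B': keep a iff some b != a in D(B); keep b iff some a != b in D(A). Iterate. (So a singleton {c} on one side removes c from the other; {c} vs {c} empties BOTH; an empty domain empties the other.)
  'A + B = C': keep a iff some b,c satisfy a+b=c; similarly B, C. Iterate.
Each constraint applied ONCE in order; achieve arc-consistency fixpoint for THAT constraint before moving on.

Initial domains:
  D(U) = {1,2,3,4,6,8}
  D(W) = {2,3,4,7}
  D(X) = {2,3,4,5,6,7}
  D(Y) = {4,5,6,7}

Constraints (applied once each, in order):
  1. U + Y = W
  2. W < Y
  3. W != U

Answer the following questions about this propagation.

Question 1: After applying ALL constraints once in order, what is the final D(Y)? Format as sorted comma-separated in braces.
Answer: {}

Derivation:
Constraint 1 (U + Y = W) on D(U)={1,2,3,4,6,8} D(Y)={4,5,6,7} D(W)={2,3,4,7}: U {1,2,3,4,6,8}->{1,2,3}; Y {4,5,6,7}->{4,5,6}; W {2,3,4,7}->{7}
Constraint 2 (W < Y) on D(W)={7} D(Y)={4,5,6}: W {7}->{}; Y {4,5,6}->{}
Constraint 3 (W != U) on D(W)={} D(U)={1,2,3}: U {1,2,3}->{}
So after all 3 constraints: D(Y) = {}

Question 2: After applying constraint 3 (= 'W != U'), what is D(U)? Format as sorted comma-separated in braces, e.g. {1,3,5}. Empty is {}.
Constraint 1 (U + Y = W) on D(U)={1,2,3,4,6,8} D(Y)={4,5,6,7} D(W)={2,3,4,7}: U {1,2,3,4,6,8}->{1,2,3}; Y {4,5,6,7}->{4,5,6}; W {2,3,4,7}->{7}
Constraint 2 (W < Y) on D(W)={7} D(Y)={4,5,6}: W {7}->{}; Y {4,5,6}->{}
Constraint 3 (W != U) on D(W)={} D(U)={1,2,3}: U {1,2,3}->{}
So after constraint 3: D(U) = {}

Answer: {}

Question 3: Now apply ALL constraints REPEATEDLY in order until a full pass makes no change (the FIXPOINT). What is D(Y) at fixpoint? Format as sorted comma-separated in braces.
pass 0 (initial): D(Y)={4,5,6,7}
pass 1: U {1,2,3,4,6,8}->{}; W {2,3,4,7}->{}; Y {4,5,6,7}->{}
pass 2: no change
Fixpoint after 2 passes: D(Y) = {}

Answer: {}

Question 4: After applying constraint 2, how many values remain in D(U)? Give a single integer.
Answer: 3

Derivation:
Constraint 1 (U + Y = W) on D(U)={1,2,3,4,6,8} D(Y)={4,5,6,7} D(W)={2,3,4,7}: U {1,2,3,4,6,8}->{1,2,3}; Y {4,5,6,7}->{4,5,6}; W {2,3,4,7}->{7}
Constraint 2 (W < Y) on D(W)={7} D(Y)={4,5,6}: W {7}->{}; Y {4,5,6}->{}
So after constraint 2: D(U)={1,2,3}, size = 3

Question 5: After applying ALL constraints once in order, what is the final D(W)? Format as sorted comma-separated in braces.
Constraint 1 (U + Y = W) on D(U)={1,2,3,4,6,8} D(Y)={4,5,6,7} D(W)={2,3,4,7}: U {1,2,3,4,6,8}->{1,2,3}; Y {4,5,6,7}->{4,5,6}; W {2,3,4,7}->{7}
Constraint 2 (W < Y) on D(W)={7} D(Y)={4,5,6}: W {7}->{}; Y {4,5,6}->{}
Constraint 3 (W != U) on D(W)={} D(U)={1,2,3}: U {1,2,3}->{}
So after all 3 constraints: D(W) = {}

Answer: {}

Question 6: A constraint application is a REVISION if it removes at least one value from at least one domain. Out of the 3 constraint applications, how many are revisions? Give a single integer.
Answer: 3

Derivation:
Constraint 1 (U + Y = W) on D(U)={1,2,3,4,6,8} D(Y)={4,5,6,7} D(W)={2,3,4,7}: U {1,2,3,4,6,8}->{1,2,3}; Y {4,5,6,7}->{4,5,6}; W {2,3,4,7}->{7} => REVISION
Constraint 2 (W < Y) on D(W)={7} D(Y)={4,5,6}: W {7}->{}; Y {4,5,6}->{} => REVISION
Constraint 3 (W != U) on D(W)={} D(U)={1,2,3}: U {1,2,3}->{} => REVISION
Total revisions = 3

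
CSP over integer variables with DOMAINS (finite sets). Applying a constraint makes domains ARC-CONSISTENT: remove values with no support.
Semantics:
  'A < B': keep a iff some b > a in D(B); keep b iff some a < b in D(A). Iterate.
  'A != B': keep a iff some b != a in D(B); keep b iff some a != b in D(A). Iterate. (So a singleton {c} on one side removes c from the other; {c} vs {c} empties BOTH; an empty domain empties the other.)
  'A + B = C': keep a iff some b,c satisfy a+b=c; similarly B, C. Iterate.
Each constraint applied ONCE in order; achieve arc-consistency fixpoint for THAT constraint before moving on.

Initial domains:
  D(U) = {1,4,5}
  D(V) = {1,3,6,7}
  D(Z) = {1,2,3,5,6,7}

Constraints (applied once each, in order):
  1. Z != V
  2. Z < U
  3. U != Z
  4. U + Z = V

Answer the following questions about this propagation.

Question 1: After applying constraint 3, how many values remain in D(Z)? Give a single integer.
Constraint 1 (Z != V) on D(Z)={1,2,3,5,6,7} D(V)={1,3,6,7}: no change
Constraint 2 (Z < U) on D(Z)={1,2,3,5,6,7} D(U)={1,4,5}: Z {1,2,3,5,6,7}->{1,2,3}; U {1,4,5}->{4,5}
Constraint 3 (U != Z) on D(U)={4,5} D(Z)={1,2,3}: no change
So after constraint 3: D(Z)={1,2,3}, size = 3

Answer: 3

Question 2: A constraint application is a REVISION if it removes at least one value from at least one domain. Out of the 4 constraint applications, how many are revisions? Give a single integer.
Answer: 2

Derivation:
Constraint 1 (Z != V) on D(Z)={1,2,3,5,6,7} D(V)={1,3,6,7}: no change => not a revision
Constraint 2 (Z < U) on D(Z)={1,2,3,5,6,7} D(U)={1,4,5}: Z {1,2,3,5,6,7}->{1,2,3}; U {1,4,5}->{4,5} => REVISION
Constraint 3 (U != Z) on D(U)={4,5} D(Z)={1,2,3}: no change => not a revision
Constraint 4 (U + Z = V) on D(U)={4,5} D(Z)={1,2,3} D(V)={1,3,6,7}: V {1,3,6,7}->{6,7} => REVISION
Total revisions = 2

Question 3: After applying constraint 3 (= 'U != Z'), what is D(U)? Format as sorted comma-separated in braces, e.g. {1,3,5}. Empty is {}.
Answer: {4,5}

Derivation:
Constraint 1 (Z != V) on D(Z)={1,2,3,5,6,7} D(V)={1,3,6,7}: no change
Constraint 2 (Z < U) on D(Z)={1,2,3,5,6,7} D(U)={1,4,5}: Z {1,2,3,5,6,7}->{1,2,3}; U {1,4,5}->{4,5}
Constraint 3 (U != Z) on D(U)={4,5} D(Z)={1,2,3}: no change
So after constraint 3: D(U) = {4,5}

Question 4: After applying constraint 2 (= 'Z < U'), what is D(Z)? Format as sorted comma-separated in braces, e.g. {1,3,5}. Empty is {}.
Constraint 1 (Z != V) on D(Z)={1,2,3,5,6,7} D(V)={1,3,6,7}: no change
Constraint 2 (Z < U) on D(Z)={1,2,3,5,6,7} D(U)={1,4,5}: Z {1,2,3,5,6,7}->{1,2,3}; U {1,4,5}->{4,5}
So after constraint 2: D(Z) = {1,2,3}

Answer: {1,2,3}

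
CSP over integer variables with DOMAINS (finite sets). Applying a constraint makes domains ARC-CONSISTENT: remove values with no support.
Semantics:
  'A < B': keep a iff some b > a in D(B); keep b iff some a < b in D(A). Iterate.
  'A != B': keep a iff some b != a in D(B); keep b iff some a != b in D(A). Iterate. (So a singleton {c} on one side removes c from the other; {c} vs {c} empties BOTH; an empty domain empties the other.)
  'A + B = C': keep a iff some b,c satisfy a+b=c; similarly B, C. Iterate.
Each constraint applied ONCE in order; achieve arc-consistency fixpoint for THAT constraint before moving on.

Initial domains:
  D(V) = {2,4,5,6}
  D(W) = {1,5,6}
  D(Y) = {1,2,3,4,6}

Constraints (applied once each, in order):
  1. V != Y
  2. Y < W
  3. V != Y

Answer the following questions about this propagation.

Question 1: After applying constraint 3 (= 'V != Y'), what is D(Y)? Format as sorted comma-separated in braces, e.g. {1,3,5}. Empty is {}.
Constraint 1 (V != Y) on D(V)={2,4,5,6} D(Y)={1,2,3,4,6}: no change
Constraint 2 (Y < W) on D(Y)={1,2,3,4,6} D(W)={1,5,6}: Y {1,2,3,4,6}->{1,2,3,4}; W {1,5,6}->{5,6}
Constraint 3 (V != Y) on D(V)={2,4,5,6} D(Y)={1,2,3,4}: no change
So after constraint 3: D(Y) = {1,2,3,4}

Answer: {1,2,3,4}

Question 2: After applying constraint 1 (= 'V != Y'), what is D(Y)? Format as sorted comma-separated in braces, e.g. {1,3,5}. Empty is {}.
Answer: {1,2,3,4,6}

Derivation:
Constraint 1 (V != Y) on D(V)={2,4,5,6} D(Y)={1,2,3,4,6}: no change
So after constraint 1: D(Y) = {1,2,3,4,6}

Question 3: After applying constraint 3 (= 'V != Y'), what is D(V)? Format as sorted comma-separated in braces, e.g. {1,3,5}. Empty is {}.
Constraint 1 (V != Y) on D(V)={2,4,5,6} D(Y)={1,2,3,4,6}: no change
Constraint 2 (Y < W) on D(Y)={1,2,3,4,6} D(W)={1,5,6}: Y {1,2,3,4,6}->{1,2,3,4}; W {1,5,6}->{5,6}
Constraint 3 (V != Y) on D(V)={2,4,5,6} D(Y)={1,2,3,4}: no change
So after constraint 3: D(V) = {2,4,5,6}

Answer: {2,4,5,6}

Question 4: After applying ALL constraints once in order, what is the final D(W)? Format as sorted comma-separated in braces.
Answer: {5,6}

Derivation:
Constraint 1 (V != Y) on D(V)={2,4,5,6} D(Y)={1,2,3,4,6}: no change
Constraint 2 (Y < W) on D(Y)={1,2,3,4,6} D(W)={1,5,6}: Y {1,2,3,4,6}->{1,2,3,4}; W {1,5,6}->{5,6}
Constraint 3 (V != Y) on D(V)={2,4,5,6} D(Y)={1,2,3,4}: no change
So after all 3 constraints: D(W) = {5,6}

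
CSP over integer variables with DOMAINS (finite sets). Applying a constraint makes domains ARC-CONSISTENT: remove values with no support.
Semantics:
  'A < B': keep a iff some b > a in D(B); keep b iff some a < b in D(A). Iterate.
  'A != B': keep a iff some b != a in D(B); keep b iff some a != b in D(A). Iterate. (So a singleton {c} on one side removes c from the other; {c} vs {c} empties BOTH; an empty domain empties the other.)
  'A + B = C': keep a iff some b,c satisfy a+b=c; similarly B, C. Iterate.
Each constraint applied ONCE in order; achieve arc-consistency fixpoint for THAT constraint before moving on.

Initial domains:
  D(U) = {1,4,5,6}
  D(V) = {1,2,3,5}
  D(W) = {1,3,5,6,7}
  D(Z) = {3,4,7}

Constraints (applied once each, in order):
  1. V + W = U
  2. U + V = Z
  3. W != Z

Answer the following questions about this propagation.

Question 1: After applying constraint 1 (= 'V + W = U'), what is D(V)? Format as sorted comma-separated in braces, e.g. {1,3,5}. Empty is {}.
Constraint 1 (V + W = U) on D(V)={1,2,3,5} D(W)={1,3,5,6,7} D(U)={1,4,5,6}: W {1,3,5,6,7}->{1,3,5}; U {1,4,5,6}->{4,5,6}
So after constraint 1: D(V) = {1,2,3,5}

Answer: {1,2,3,5}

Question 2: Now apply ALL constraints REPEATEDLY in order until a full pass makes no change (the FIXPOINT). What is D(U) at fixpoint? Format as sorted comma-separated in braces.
Answer: {4,5,6}

Derivation:
pass 0 (initial): D(U)={1,4,5,6}
pass 1: U {1,4,5,6}->{4,5,6}; V {1,2,3,5}->{1,2,3}; W {1,3,5,6,7}->{1,3,5}; Z {3,4,7}->{7}
pass 2: no change
Fixpoint after 2 passes: D(U) = {4,5,6}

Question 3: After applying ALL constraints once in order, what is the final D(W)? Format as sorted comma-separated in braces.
Answer: {1,3,5}

Derivation:
Constraint 1 (V + W = U) on D(V)={1,2,3,5} D(W)={1,3,5,6,7} D(U)={1,4,5,6}: W {1,3,5,6,7}->{1,3,5}; U {1,4,5,6}->{4,5,6}
Constraint 2 (U + V = Z) on D(U)={4,5,6} D(V)={1,2,3,5} D(Z)={3,4,7}: V {1,2,3,5}->{1,2,3}; Z {3,4,7}->{7}
Constraint 3 (W != Z) on D(W)={1,3,5} D(Z)={7}: no change
So after all 3 constraints: D(W) = {1,3,5}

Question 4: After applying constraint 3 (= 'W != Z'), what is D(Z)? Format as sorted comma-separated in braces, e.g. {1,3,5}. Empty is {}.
Answer: {7}

Derivation:
Constraint 1 (V + W = U) on D(V)={1,2,3,5} D(W)={1,3,5,6,7} D(U)={1,4,5,6}: W {1,3,5,6,7}->{1,3,5}; U {1,4,5,6}->{4,5,6}
Constraint 2 (U + V = Z) on D(U)={4,5,6} D(V)={1,2,3,5} D(Z)={3,4,7}: V {1,2,3,5}->{1,2,3}; Z {3,4,7}->{7}
Constraint 3 (W != Z) on D(W)={1,3,5} D(Z)={7}: no change
So after constraint 3: D(Z) = {7}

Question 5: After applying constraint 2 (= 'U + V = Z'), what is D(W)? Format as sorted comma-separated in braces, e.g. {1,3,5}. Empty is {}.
Constraint 1 (V + W = U) on D(V)={1,2,3,5} D(W)={1,3,5,6,7} D(U)={1,4,5,6}: W {1,3,5,6,7}->{1,3,5}; U {1,4,5,6}->{4,5,6}
Constraint 2 (U + V = Z) on D(U)={4,5,6} D(V)={1,2,3,5} D(Z)={3,4,7}: V {1,2,3,5}->{1,2,3}; Z {3,4,7}->{7}
So after constraint 2: D(W) = {1,3,5}

Answer: {1,3,5}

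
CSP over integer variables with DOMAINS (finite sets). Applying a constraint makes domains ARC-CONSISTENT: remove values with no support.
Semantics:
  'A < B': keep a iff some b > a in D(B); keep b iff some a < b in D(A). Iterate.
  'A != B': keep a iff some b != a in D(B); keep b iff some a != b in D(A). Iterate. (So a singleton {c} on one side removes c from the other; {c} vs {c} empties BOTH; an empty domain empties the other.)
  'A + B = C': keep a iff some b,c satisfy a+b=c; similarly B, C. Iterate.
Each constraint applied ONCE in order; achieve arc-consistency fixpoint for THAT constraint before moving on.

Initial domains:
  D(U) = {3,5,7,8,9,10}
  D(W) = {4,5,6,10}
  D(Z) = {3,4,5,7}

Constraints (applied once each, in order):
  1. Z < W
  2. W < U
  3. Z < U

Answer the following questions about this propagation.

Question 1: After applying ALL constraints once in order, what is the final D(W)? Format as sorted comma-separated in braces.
Answer: {4,5,6}

Derivation:
Constraint 1 (Z < W) on D(Z)={3,4,5,7} D(W)={4,5,6,10}: no change
Constraint 2 (W < U) on D(W)={4,5,6,10} D(U)={3,5,7,8,9,10}: W {4,5,6,10}->{4,5,6}; U {3,5,7,8,9,10}->{5,7,8,9,10}
Constraint 3 (Z < U) on D(Z)={3,4,5,7} D(U)={5,7,8,9,10}: no change
So after all 3 constraints: D(W) = {4,5,6}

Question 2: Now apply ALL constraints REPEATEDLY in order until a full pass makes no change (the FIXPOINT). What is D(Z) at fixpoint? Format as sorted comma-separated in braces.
Answer: {3,4,5}

Derivation:
pass 0 (initial): D(Z)={3,4,5,7}
pass 1: U {3,5,7,8,9,10}->{5,7,8,9,10}; W {4,5,6,10}->{4,5,6}
pass 2: Z {3,4,5,7}->{3,4,5}
pass 3: no change
Fixpoint after 3 passes: D(Z) = {3,4,5}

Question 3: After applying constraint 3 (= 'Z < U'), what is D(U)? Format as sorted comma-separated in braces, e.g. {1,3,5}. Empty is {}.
Answer: {5,7,8,9,10}

Derivation:
Constraint 1 (Z < W) on D(Z)={3,4,5,7} D(W)={4,5,6,10}: no change
Constraint 2 (W < U) on D(W)={4,5,6,10} D(U)={3,5,7,8,9,10}: W {4,5,6,10}->{4,5,6}; U {3,5,7,8,9,10}->{5,7,8,9,10}
Constraint 3 (Z < U) on D(Z)={3,4,5,7} D(U)={5,7,8,9,10}: no change
So after constraint 3: D(U) = {5,7,8,9,10}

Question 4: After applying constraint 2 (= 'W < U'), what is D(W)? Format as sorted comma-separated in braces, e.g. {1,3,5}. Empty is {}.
Answer: {4,5,6}

Derivation:
Constraint 1 (Z < W) on D(Z)={3,4,5,7} D(W)={4,5,6,10}: no change
Constraint 2 (W < U) on D(W)={4,5,6,10} D(U)={3,5,7,8,9,10}: W {4,5,6,10}->{4,5,6}; U {3,5,7,8,9,10}->{5,7,8,9,10}
So after constraint 2: D(W) = {4,5,6}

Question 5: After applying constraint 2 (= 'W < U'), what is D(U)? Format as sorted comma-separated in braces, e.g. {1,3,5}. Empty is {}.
Constraint 1 (Z < W) on D(Z)={3,4,5,7} D(W)={4,5,6,10}: no change
Constraint 2 (W < U) on D(W)={4,5,6,10} D(U)={3,5,7,8,9,10}: W {4,5,6,10}->{4,5,6}; U {3,5,7,8,9,10}->{5,7,8,9,10}
So after constraint 2: D(U) = {5,7,8,9,10}

Answer: {5,7,8,9,10}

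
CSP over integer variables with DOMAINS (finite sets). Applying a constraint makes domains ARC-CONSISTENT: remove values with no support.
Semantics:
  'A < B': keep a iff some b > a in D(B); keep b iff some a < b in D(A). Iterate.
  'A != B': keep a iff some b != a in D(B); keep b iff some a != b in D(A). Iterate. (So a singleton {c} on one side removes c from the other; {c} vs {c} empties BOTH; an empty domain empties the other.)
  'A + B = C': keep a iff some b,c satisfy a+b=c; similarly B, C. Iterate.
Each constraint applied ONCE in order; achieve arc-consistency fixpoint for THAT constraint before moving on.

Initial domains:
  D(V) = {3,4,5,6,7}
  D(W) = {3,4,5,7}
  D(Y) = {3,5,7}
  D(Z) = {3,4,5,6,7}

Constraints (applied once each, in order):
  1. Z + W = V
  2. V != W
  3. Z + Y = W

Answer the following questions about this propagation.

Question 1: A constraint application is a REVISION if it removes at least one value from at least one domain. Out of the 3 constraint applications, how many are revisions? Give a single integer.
Constraint 1 (Z + W = V) on D(Z)={3,4,5,6,7} D(W)={3,4,5,7} D(V)={3,4,5,6,7}: Z {3,4,5,6,7}->{3,4}; W {3,4,5,7}->{3,4}; V {3,4,5,6,7}->{6,7} => REVISION
Constraint 2 (V != W) on D(V)={6,7} D(W)={3,4}: no change => not a revision
Constraint 3 (Z + Y = W) on D(Z)={3,4} D(Y)={3,5,7} D(W)={3,4}: Z {3,4}->{}; Y {3,5,7}->{}; W {3,4}->{} => REVISION
Total revisions = 2

Answer: 2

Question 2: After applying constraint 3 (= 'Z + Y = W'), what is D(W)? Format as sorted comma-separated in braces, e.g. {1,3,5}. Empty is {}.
Constraint 1 (Z + W = V) on D(Z)={3,4,5,6,7} D(W)={3,4,5,7} D(V)={3,4,5,6,7}: Z {3,4,5,6,7}->{3,4}; W {3,4,5,7}->{3,4}; V {3,4,5,6,7}->{6,7}
Constraint 2 (V != W) on D(V)={6,7} D(W)={3,4}: no change
Constraint 3 (Z + Y = W) on D(Z)={3,4} D(Y)={3,5,7} D(W)={3,4}: Z {3,4}->{}; Y {3,5,7}->{}; W {3,4}->{}
So after constraint 3: D(W) = {}

Answer: {}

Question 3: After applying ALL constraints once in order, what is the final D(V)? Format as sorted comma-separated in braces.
Answer: {6,7}

Derivation:
Constraint 1 (Z + W = V) on D(Z)={3,4,5,6,7} D(W)={3,4,5,7} D(V)={3,4,5,6,7}: Z {3,4,5,6,7}->{3,4}; W {3,4,5,7}->{3,4}; V {3,4,5,6,7}->{6,7}
Constraint 2 (V != W) on D(V)={6,7} D(W)={3,4}: no change
Constraint 3 (Z + Y = W) on D(Z)={3,4} D(Y)={3,5,7} D(W)={3,4}: Z {3,4}->{}; Y {3,5,7}->{}; W {3,4}->{}
So after all 3 constraints: D(V) = {6,7}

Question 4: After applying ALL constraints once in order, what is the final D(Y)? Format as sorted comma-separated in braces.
Constraint 1 (Z + W = V) on D(Z)={3,4,5,6,7} D(W)={3,4,5,7} D(V)={3,4,5,6,7}: Z {3,4,5,6,7}->{3,4}; W {3,4,5,7}->{3,4}; V {3,4,5,6,7}->{6,7}
Constraint 2 (V != W) on D(V)={6,7} D(W)={3,4}: no change
Constraint 3 (Z + Y = W) on D(Z)={3,4} D(Y)={3,5,7} D(W)={3,4}: Z {3,4}->{}; Y {3,5,7}->{}; W {3,4}->{}
So after all 3 constraints: D(Y) = {}

Answer: {}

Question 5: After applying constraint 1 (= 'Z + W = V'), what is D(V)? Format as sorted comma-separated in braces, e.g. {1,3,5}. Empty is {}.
Constraint 1 (Z + W = V) on D(Z)={3,4,5,6,7} D(W)={3,4,5,7} D(V)={3,4,5,6,7}: Z {3,4,5,6,7}->{3,4}; W {3,4,5,7}->{3,4}; V {3,4,5,6,7}->{6,7}
So after constraint 1: D(V) = {6,7}

Answer: {6,7}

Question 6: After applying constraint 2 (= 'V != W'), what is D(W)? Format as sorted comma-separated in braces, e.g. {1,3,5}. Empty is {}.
Constraint 1 (Z + W = V) on D(Z)={3,4,5,6,7} D(W)={3,4,5,7} D(V)={3,4,5,6,7}: Z {3,4,5,6,7}->{3,4}; W {3,4,5,7}->{3,4}; V {3,4,5,6,7}->{6,7}
Constraint 2 (V != W) on D(V)={6,7} D(W)={3,4}: no change
So after constraint 2: D(W) = {3,4}

Answer: {3,4}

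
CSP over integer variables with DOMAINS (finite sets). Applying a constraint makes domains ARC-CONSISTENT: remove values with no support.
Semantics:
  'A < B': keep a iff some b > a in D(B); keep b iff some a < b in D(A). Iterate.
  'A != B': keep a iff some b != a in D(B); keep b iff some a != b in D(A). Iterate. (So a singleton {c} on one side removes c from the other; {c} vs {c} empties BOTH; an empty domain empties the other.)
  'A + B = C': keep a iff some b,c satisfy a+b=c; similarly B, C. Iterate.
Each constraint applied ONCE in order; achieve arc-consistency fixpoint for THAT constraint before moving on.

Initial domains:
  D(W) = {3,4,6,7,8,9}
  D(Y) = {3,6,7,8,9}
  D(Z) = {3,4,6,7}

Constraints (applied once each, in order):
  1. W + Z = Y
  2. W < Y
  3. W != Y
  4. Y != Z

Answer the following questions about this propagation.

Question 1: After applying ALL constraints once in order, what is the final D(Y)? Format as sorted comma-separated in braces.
Constraint 1 (W + Z = Y) on D(W)={3,4,6,7,8,9} D(Z)={3,4,6,7} D(Y)={3,6,7,8,9}: W {3,4,6,7,8,9}->{3,4,6}; Z {3,4,6,7}->{3,4,6}; Y {3,6,7,8,9}->{6,7,8,9}
Constraint 2 (W < Y) on D(W)={3,4,6} D(Y)={6,7,8,9}: no change
Constraint 3 (W != Y) on D(W)={3,4,6} D(Y)={6,7,8,9}: no change
Constraint 4 (Y != Z) on D(Y)={6,7,8,9} D(Z)={3,4,6}: no change
So after all 4 constraints: D(Y) = {6,7,8,9}

Answer: {6,7,8,9}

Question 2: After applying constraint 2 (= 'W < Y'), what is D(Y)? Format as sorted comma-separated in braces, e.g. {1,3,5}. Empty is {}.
Constraint 1 (W + Z = Y) on D(W)={3,4,6,7,8,9} D(Z)={3,4,6,7} D(Y)={3,6,7,8,9}: W {3,4,6,7,8,9}->{3,4,6}; Z {3,4,6,7}->{3,4,6}; Y {3,6,7,8,9}->{6,7,8,9}
Constraint 2 (W < Y) on D(W)={3,4,6} D(Y)={6,7,8,9}: no change
So after constraint 2: D(Y) = {6,7,8,9}

Answer: {6,7,8,9}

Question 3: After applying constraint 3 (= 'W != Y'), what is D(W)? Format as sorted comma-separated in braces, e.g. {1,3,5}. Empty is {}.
Constraint 1 (W + Z = Y) on D(W)={3,4,6,7,8,9} D(Z)={3,4,6,7} D(Y)={3,6,7,8,9}: W {3,4,6,7,8,9}->{3,4,6}; Z {3,4,6,7}->{3,4,6}; Y {3,6,7,8,9}->{6,7,8,9}
Constraint 2 (W < Y) on D(W)={3,4,6} D(Y)={6,7,8,9}: no change
Constraint 3 (W != Y) on D(W)={3,4,6} D(Y)={6,7,8,9}: no change
So after constraint 3: D(W) = {3,4,6}

Answer: {3,4,6}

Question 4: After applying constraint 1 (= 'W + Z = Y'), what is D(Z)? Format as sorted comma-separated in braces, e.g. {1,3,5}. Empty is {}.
Answer: {3,4,6}

Derivation:
Constraint 1 (W + Z = Y) on D(W)={3,4,6,7,8,9} D(Z)={3,4,6,7} D(Y)={3,6,7,8,9}: W {3,4,6,7,8,9}->{3,4,6}; Z {3,4,6,7}->{3,4,6}; Y {3,6,7,8,9}->{6,7,8,9}
So after constraint 1: D(Z) = {3,4,6}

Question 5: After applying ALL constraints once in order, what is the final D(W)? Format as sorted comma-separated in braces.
Constraint 1 (W + Z = Y) on D(W)={3,4,6,7,8,9} D(Z)={3,4,6,7} D(Y)={3,6,7,8,9}: W {3,4,6,7,8,9}->{3,4,6}; Z {3,4,6,7}->{3,4,6}; Y {3,6,7,8,9}->{6,7,8,9}
Constraint 2 (W < Y) on D(W)={3,4,6} D(Y)={6,7,8,9}: no change
Constraint 3 (W != Y) on D(W)={3,4,6} D(Y)={6,7,8,9}: no change
Constraint 4 (Y != Z) on D(Y)={6,7,8,9} D(Z)={3,4,6}: no change
So after all 4 constraints: D(W) = {3,4,6}

Answer: {3,4,6}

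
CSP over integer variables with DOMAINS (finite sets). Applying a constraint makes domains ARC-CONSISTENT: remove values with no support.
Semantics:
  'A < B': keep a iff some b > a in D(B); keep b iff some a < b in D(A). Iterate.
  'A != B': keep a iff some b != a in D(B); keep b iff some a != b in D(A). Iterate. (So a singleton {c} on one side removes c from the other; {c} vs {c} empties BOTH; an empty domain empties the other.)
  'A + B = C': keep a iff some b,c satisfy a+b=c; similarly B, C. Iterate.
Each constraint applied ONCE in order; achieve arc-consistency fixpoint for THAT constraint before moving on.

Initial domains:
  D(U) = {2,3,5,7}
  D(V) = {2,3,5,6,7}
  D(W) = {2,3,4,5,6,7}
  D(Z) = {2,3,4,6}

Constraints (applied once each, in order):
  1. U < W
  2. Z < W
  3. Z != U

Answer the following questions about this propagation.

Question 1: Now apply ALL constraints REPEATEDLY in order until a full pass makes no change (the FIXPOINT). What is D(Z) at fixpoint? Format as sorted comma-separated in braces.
Answer: {2,3,4,6}

Derivation:
pass 0 (initial): D(Z)={2,3,4,6}
pass 1: U {2,3,5,7}->{2,3,5}; W {2,3,4,5,6,7}->{3,4,5,6,7}
pass 2: no change
Fixpoint after 2 passes: D(Z) = {2,3,4,6}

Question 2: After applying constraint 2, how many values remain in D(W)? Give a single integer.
Answer: 5

Derivation:
Constraint 1 (U < W) on D(U)={2,3,5,7} D(W)={2,3,4,5,6,7}: U {2,3,5,7}->{2,3,5}; W {2,3,4,5,6,7}->{3,4,5,6,7}
Constraint 2 (Z < W) on D(Z)={2,3,4,6} D(W)={3,4,5,6,7}: no change
So after constraint 2: D(W)={3,4,5,6,7}, size = 5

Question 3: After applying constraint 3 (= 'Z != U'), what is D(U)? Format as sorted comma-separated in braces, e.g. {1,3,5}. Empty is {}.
Answer: {2,3,5}

Derivation:
Constraint 1 (U < W) on D(U)={2,3,5,7} D(W)={2,3,4,5,6,7}: U {2,3,5,7}->{2,3,5}; W {2,3,4,5,6,7}->{3,4,5,6,7}
Constraint 2 (Z < W) on D(Z)={2,3,4,6} D(W)={3,4,5,6,7}: no change
Constraint 3 (Z != U) on D(Z)={2,3,4,6} D(U)={2,3,5}: no change
So after constraint 3: D(U) = {2,3,5}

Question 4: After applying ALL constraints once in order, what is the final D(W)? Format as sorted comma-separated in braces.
Constraint 1 (U < W) on D(U)={2,3,5,7} D(W)={2,3,4,5,6,7}: U {2,3,5,7}->{2,3,5}; W {2,3,4,5,6,7}->{3,4,5,6,7}
Constraint 2 (Z < W) on D(Z)={2,3,4,6} D(W)={3,4,5,6,7}: no change
Constraint 3 (Z != U) on D(Z)={2,3,4,6} D(U)={2,3,5}: no change
So after all 3 constraints: D(W) = {3,4,5,6,7}

Answer: {3,4,5,6,7}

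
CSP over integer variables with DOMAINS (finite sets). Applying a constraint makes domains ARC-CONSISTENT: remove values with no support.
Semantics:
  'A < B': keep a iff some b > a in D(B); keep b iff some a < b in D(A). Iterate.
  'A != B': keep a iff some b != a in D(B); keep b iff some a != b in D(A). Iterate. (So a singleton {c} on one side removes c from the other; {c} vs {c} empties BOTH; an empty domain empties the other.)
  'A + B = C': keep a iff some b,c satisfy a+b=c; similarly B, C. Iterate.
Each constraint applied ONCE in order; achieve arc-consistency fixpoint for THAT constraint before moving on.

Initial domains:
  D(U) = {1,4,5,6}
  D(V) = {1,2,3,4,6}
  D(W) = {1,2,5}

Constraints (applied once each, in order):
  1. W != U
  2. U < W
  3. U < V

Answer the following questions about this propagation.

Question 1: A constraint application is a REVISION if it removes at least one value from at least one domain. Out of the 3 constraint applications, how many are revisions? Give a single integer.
Answer: 2

Derivation:
Constraint 1 (W != U) on D(W)={1,2,5} D(U)={1,4,5,6}: no change => not a revision
Constraint 2 (U < W) on D(U)={1,4,5,6} D(W)={1,2,5}: U {1,4,5,6}->{1,4}; W {1,2,5}->{2,5} => REVISION
Constraint 3 (U < V) on D(U)={1,4} D(V)={1,2,3,4,6}: V {1,2,3,4,6}->{2,3,4,6} => REVISION
Total revisions = 2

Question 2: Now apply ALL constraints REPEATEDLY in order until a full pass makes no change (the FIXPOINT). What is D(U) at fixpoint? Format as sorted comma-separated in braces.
pass 0 (initial): D(U)={1,4,5,6}
pass 1: U {1,4,5,6}->{1,4}; V {1,2,3,4,6}->{2,3,4,6}; W {1,2,5}->{2,5}
pass 2: no change
Fixpoint after 2 passes: D(U) = {1,4}

Answer: {1,4}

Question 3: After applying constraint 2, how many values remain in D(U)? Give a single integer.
Answer: 2

Derivation:
Constraint 1 (W != U) on D(W)={1,2,5} D(U)={1,4,5,6}: no change
Constraint 2 (U < W) on D(U)={1,4,5,6} D(W)={1,2,5}: U {1,4,5,6}->{1,4}; W {1,2,5}->{2,5}
So after constraint 2: D(U)={1,4}, size = 2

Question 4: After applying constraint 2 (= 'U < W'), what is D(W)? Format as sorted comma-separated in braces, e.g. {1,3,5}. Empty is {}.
Answer: {2,5}

Derivation:
Constraint 1 (W != U) on D(W)={1,2,5} D(U)={1,4,5,6}: no change
Constraint 2 (U < W) on D(U)={1,4,5,6} D(W)={1,2,5}: U {1,4,5,6}->{1,4}; W {1,2,5}->{2,5}
So after constraint 2: D(W) = {2,5}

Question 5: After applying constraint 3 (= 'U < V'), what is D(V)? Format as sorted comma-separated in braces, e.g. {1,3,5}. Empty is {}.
Answer: {2,3,4,6}

Derivation:
Constraint 1 (W != U) on D(W)={1,2,5} D(U)={1,4,5,6}: no change
Constraint 2 (U < W) on D(U)={1,4,5,6} D(W)={1,2,5}: U {1,4,5,6}->{1,4}; W {1,2,5}->{2,5}
Constraint 3 (U < V) on D(U)={1,4} D(V)={1,2,3,4,6}: V {1,2,3,4,6}->{2,3,4,6}
So after constraint 3: D(V) = {2,3,4,6}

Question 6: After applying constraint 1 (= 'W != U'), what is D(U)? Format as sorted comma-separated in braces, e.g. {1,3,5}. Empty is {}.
Constraint 1 (W != U) on D(W)={1,2,5} D(U)={1,4,5,6}: no change
So after constraint 1: D(U) = {1,4,5,6}

Answer: {1,4,5,6}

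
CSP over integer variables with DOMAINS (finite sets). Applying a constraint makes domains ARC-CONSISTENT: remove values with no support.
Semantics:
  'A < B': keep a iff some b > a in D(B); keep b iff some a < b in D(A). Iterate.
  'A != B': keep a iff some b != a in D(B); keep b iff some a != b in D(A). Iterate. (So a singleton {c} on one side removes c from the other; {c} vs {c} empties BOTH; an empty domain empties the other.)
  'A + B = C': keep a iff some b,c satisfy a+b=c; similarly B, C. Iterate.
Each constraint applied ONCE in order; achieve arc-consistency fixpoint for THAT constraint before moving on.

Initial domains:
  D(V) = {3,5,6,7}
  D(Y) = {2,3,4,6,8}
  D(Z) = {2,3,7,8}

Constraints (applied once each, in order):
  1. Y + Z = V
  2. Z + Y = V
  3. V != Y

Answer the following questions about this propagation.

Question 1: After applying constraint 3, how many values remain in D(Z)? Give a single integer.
Answer: 2

Derivation:
Constraint 1 (Y + Z = V) on D(Y)={2,3,4,6,8} D(Z)={2,3,7,8} D(V)={3,5,6,7}: Y {2,3,4,6,8}->{2,3,4}; Z {2,3,7,8}->{2,3}; V {3,5,6,7}->{5,6,7}
Constraint 2 (Z + Y = V) on D(Z)={2,3} D(Y)={2,3,4} D(V)={5,6,7}: no change
Constraint 3 (V != Y) on D(V)={5,6,7} D(Y)={2,3,4}: no change
So after constraint 3: D(Z)={2,3}, size = 2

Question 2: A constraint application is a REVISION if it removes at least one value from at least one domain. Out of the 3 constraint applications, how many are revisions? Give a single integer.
Answer: 1

Derivation:
Constraint 1 (Y + Z = V) on D(Y)={2,3,4,6,8} D(Z)={2,3,7,8} D(V)={3,5,6,7}: Y {2,3,4,6,8}->{2,3,4}; Z {2,3,7,8}->{2,3}; V {3,5,6,7}->{5,6,7} => REVISION
Constraint 2 (Z + Y = V) on D(Z)={2,3} D(Y)={2,3,4} D(V)={5,6,7}: no change => not a revision
Constraint 3 (V != Y) on D(V)={5,6,7} D(Y)={2,3,4}: no change => not a revision
Total revisions = 1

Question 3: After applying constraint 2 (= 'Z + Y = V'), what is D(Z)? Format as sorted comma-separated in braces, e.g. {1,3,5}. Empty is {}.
Constraint 1 (Y + Z = V) on D(Y)={2,3,4,6,8} D(Z)={2,3,7,8} D(V)={3,5,6,7}: Y {2,3,4,6,8}->{2,3,4}; Z {2,3,7,8}->{2,3}; V {3,5,6,7}->{5,6,7}
Constraint 2 (Z + Y = V) on D(Z)={2,3} D(Y)={2,3,4} D(V)={5,6,7}: no change
So after constraint 2: D(Z) = {2,3}

Answer: {2,3}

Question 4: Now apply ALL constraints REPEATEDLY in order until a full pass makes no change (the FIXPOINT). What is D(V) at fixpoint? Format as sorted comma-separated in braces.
pass 0 (initial): D(V)={3,5,6,7}
pass 1: V {3,5,6,7}->{5,6,7}; Y {2,3,4,6,8}->{2,3,4}; Z {2,3,7,8}->{2,3}
pass 2: no change
Fixpoint after 2 passes: D(V) = {5,6,7}

Answer: {5,6,7}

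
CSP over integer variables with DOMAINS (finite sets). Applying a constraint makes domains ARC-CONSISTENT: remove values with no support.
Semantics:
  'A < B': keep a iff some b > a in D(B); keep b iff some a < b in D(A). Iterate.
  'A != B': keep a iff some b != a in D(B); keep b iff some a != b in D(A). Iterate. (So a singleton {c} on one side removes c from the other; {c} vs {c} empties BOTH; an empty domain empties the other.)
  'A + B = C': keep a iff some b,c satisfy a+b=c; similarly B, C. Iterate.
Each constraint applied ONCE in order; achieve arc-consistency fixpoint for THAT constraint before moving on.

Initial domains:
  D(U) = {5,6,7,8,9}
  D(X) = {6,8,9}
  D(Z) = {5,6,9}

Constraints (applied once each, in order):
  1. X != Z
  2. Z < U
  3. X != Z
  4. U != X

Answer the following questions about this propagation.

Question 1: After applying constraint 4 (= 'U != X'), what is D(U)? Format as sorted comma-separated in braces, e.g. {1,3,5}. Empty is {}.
Constraint 1 (X != Z) on D(X)={6,8,9} D(Z)={5,6,9}: no change
Constraint 2 (Z < U) on D(Z)={5,6,9} D(U)={5,6,7,8,9}: Z {5,6,9}->{5,6}; U {5,6,7,8,9}->{6,7,8,9}
Constraint 3 (X != Z) on D(X)={6,8,9} D(Z)={5,6}: no change
Constraint 4 (U != X) on D(U)={6,7,8,9} D(X)={6,8,9}: no change
So after constraint 4: D(U) = {6,7,8,9}

Answer: {6,7,8,9}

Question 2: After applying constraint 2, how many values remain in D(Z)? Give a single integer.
Constraint 1 (X != Z) on D(X)={6,8,9} D(Z)={5,6,9}: no change
Constraint 2 (Z < U) on D(Z)={5,6,9} D(U)={5,6,7,8,9}: Z {5,6,9}->{5,6}; U {5,6,7,8,9}->{6,7,8,9}
So after constraint 2: D(Z)={5,6}, size = 2

Answer: 2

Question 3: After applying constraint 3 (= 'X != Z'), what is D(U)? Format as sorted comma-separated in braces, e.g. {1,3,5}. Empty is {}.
Constraint 1 (X != Z) on D(X)={6,8,9} D(Z)={5,6,9}: no change
Constraint 2 (Z < U) on D(Z)={5,6,9} D(U)={5,6,7,8,9}: Z {5,6,9}->{5,6}; U {5,6,7,8,9}->{6,7,8,9}
Constraint 3 (X != Z) on D(X)={6,8,9} D(Z)={5,6}: no change
So after constraint 3: D(U) = {6,7,8,9}

Answer: {6,7,8,9}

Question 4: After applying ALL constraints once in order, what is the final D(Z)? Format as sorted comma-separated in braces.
Answer: {5,6}

Derivation:
Constraint 1 (X != Z) on D(X)={6,8,9} D(Z)={5,6,9}: no change
Constraint 2 (Z < U) on D(Z)={5,6,9} D(U)={5,6,7,8,9}: Z {5,6,9}->{5,6}; U {5,6,7,8,9}->{6,7,8,9}
Constraint 3 (X != Z) on D(X)={6,8,9} D(Z)={5,6}: no change
Constraint 4 (U != X) on D(U)={6,7,8,9} D(X)={6,8,9}: no change
So after all 4 constraints: D(Z) = {5,6}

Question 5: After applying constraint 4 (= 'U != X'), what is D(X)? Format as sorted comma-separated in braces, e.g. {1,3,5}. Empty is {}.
Constraint 1 (X != Z) on D(X)={6,8,9} D(Z)={5,6,9}: no change
Constraint 2 (Z < U) on D(Z)={5,6,9} D(U)={5,6,7,8,9}: Z {5,6,9}->{5,6}; U {5,6,7,8,9}->{6,7,8,9}
Constraint 3 (X != Z) on D(X)={6,8,9} D(Z)={5,6}: no change
Constraint 4 (U != X) on D(U)={6,7,8,9} D(X)={6,8,9}: no change
So after constraint 4: D(X) = {6,8,9}

Answer: {6,8,9}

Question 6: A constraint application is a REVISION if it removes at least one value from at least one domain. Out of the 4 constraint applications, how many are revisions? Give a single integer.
Answer: 1

Derivation:
Constraint 1 (X != Z) on D(X)={6,8,9} D(Z)={5,6,9}: no change => not a revision
Constraint 2 (Z < U) on D(Z)={5,6,9} D(U)={5,6,7,8,9}: Z {5,6,9}->{5,6}; U {5,6,7,8,9}->{6,7,8,9} => REVISION
Constraint 3 (X != Z) on D(X)={6,8,9} D(Z)={5,6}: no change => not a revision
Constraint 4 (U != X) on D(U)={6,7,8,9} D(X)={6,8,9}: no change => not a revision
Total revisions = 1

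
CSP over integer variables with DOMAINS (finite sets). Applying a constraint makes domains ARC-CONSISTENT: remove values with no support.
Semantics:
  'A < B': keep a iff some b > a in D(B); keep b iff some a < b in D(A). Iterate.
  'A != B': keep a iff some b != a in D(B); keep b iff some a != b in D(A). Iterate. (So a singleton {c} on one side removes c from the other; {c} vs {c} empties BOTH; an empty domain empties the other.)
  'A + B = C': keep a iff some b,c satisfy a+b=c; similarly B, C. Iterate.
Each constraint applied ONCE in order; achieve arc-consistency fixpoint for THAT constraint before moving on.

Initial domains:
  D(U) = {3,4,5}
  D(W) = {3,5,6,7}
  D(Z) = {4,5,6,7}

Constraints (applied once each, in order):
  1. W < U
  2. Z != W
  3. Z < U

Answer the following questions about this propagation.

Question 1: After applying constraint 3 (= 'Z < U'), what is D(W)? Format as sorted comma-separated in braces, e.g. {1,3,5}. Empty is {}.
Constraint 1 (W < U) on D(W)={3,5,6,7} D(U)={3,4,5}: W {3,5,6,7}->{3}; U {3,4,5}->{4,5}
Constraint 2 (Z != W) on D(Z)={4,5,6,7} D(W)={3}: no change
Constraint 3 (Z < U) on D(Z)={4,5,6,7} D(U)={4,5}: Z {4,5,6,7}->{4}; U {4,5}->{5}
So after constraint 3: D(W) = {3}

Answer: {3}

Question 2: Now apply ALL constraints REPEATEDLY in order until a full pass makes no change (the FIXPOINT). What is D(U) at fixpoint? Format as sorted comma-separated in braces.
Answer: {5}

Derivation:
pass 0 (initial): D(U)={3,4,5}
pass 1: U {3,4,5}->{5}; W {3,5,6,7}->{3}; Z {4,5,6,7}->{4}
pass 2: no change
Fixpoint after 2 passes: D(U) = {5}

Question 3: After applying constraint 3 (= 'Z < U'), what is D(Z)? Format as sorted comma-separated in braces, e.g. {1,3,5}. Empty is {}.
Constraint 1 (W < U) on D(W)={3,5,6,7} D(U)={3,4,5}: W {3,5,6,7}->{3}; U {3,4,5}->{4,5}
Constraint 2 (Z != W) on D(Z)={4,5,6,7} D(W)={3}: no change
Constraint 3 (Z < U) on D(Z)={4,5,6,7} D(U)={4,5}: Z {4,5,6,7}->{4}; U {4,5}->{5}
So after constraint 3: D(Z) = {4}

Answer: {4}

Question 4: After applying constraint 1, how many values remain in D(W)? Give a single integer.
Answer: 1

Derivation:
Constraint 1 (W < U) on D(W)={3,5,6,7} D(U)={3,4,5}: W {3,5,6,7}->{3}; U {3,4,5}->{4,5}
So after constraint 1: D(W)={3}, size = 1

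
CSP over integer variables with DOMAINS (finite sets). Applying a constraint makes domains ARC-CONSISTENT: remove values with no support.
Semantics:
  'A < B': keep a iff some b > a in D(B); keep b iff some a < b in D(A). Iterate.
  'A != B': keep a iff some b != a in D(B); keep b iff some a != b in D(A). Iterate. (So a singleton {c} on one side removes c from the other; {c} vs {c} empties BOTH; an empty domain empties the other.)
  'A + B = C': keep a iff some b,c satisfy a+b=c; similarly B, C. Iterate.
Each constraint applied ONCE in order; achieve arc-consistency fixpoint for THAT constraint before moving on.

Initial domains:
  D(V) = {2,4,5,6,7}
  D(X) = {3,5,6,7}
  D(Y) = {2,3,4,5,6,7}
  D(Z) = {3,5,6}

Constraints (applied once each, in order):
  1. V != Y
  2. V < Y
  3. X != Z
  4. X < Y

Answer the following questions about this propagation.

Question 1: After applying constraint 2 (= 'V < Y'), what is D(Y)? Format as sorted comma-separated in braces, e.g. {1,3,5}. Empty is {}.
Answer: {3,4,5,6,7}

Derivation:
Constraint 1 (V != Y) on D(V)={2,4,5,6,7} D(Y)={2,3,4,5,6,7}: no change
Constraint 2 (V < Y) on D(V)={2,4,5,6,7} D(Y)={2,3,4,5,6,7}: V {2,4,5,6,7}->{2,4,5,6}; Y {2,3,4,5,6,7}->{3,4,5,6,7}
So after constraint 2: D(Y) = {3,4,5,6,7}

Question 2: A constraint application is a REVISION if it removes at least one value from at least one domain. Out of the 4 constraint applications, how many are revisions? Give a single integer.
Answer: 2

Derivation:
Constraint 1 (V != Y) on D(V)={2,4,5,6,7} D(Y)={2,3,4,5,6,7}: no change => not a revision
Constraint 2 (V < Y) on D(V)={2,4,5,6,7} D(Y)={2,3,4,5,6,7}: V {2,4,5,6,7}->{2,4,5,6}; Y {2,3,4,5,6,7}->{3,4,5,6,7} => REVISION
Constraint 3 (X != Z) on D(X)={3,5,6,7} D(Z)={3,5,6}: no change => not a revision
Constraint 4 (X < Y) on D(X)={3,5,6,7} D(Y)={3,4,5,6,7}: X {3,5,6,7}->{3,5,6}; Y {3,4,5,6,7}->{4,5,6,7} => REVISION
Total revisions = 2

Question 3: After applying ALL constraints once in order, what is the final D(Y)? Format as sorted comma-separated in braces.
Answer: {4,5,6,7}

Derivation:
Constraint 1 (V != Y) on D(V)={2,4,5,6,7} D(Y)={2,3,4,5,6,7}: no change
Constraint 2 (V < Y) on D(V)={2,4,5,6,7} D(Y)={2,3,4,5,6,7}: V {2,4,5,6,7}->{2,4,5,6}; Y {2,3,4,5,6,7}->{3,4,5,6,7}
Constraint 3 (X != Z) on D(X)={3,5,6,7} D(Z)={3,5,6}: no change
Constraint 4 (X < Y) on D(X)={3,5,6,7} D(Y)={3,4,5,6,7}: X {3,5,6,7}->{3,5,6}; Y {3,4,5,6,7}->{4,5,6,7}
So after all 4 constraints: D(Y) = {4,5,6,7}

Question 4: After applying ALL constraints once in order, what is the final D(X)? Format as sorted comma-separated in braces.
Constraint 1 (V != Y) on D(V)={2,4,5,6,7} D(Y)={2,3,4,5,6,7}: no change
Constraint 2 (V < Y) on D(V)={2,4,5,6,7} D(Y)={2,3,4,5,6,7}: V {2,4,5,6,7}->{2,4,5,6}; Y {2,3,4,5,6,7}->{3,4,5,6,7}
Constraint 3 (X != Z) on D(X)={3,5,6,7} D(Z)={3,5,6}: no change
Constraint 4 (X < Y) on D(X)={3,5,6,7} D(Y)={3,4,5,6,7}: X {3,5,6,7}->{3,5,6}; Y {3,4,5,6,7}->{4,5,6,7}
So after all 4 constraints: D(X) = {3,5,6}

Answer: {3,5,6}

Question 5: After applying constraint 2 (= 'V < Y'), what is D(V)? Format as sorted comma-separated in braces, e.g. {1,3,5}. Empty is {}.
Constraint 1 (V != Y) on D(V)={2,4,5,6,7} D(Y)={2,3,4,5,6,7}: no change
Constraint 2 (V < Y) on D(V)={2,4,5,6,7} D(Y)={2,3,4,5,6,7}: V {2,4,5,6,7}->{2,4,5,6}; Y {2,3,4,5,6,7}->{3,4,5,6,7}
So after constraint 2: D(V) = {2,4,5,6}

Answer: {2,4,5,6}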